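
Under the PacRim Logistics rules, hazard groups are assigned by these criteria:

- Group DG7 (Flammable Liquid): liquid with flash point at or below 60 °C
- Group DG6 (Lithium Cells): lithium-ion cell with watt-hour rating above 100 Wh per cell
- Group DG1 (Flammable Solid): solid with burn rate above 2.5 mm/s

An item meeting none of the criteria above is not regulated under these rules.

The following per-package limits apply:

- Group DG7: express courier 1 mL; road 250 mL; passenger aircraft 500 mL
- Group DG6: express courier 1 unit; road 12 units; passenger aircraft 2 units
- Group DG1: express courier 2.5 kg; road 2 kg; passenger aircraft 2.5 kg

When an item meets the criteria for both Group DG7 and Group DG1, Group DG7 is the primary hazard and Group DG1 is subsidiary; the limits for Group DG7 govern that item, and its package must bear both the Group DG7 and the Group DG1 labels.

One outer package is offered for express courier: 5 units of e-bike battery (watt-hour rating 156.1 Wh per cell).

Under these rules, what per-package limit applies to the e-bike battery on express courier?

1 unit

E-bike battery: watt-hour rating 156.1 Wh per cell > 100 Wh per cell → Group DG6 (Lithium Cells).
The express courier limit for Group DG6 is 1 unit.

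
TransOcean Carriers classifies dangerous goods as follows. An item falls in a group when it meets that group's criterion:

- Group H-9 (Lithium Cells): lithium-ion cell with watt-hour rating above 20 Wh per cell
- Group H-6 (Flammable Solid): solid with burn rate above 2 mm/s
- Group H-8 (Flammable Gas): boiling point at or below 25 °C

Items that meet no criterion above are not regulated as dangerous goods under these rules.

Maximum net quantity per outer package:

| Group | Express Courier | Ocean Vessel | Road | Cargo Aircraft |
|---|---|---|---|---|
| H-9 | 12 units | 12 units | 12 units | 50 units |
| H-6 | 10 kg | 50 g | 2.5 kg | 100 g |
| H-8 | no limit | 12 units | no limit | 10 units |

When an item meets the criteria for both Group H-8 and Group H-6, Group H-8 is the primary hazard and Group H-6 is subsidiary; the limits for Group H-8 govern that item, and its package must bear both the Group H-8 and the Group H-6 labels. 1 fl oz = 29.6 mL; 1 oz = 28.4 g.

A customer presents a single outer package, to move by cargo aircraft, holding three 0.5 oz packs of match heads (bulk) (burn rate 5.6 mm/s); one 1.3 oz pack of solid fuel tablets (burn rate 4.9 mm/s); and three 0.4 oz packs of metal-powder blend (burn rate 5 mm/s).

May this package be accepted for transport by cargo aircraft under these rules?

No

Match heads (bulk): burn rate 5.6 mm/s > 2 mm/s → Group H-6 (Flammable Solid).
With burn rate 4.9 mm/s (> 2 mm/s), the solid fuel tablets fall in Group H-6.
The metal-powder blend has burn rate 5 mm/s, which is > 2 mm/s, so it is Group H-6 (Flammable Solid).
Group H-6 net quantity: (three 0.5 oz packs = 42.6 g) + (one 1.3 oz pack = 36.92 g) + (three 0.4 oz packs = 34.08 g) = 113.6 g.
113.6 g > 100 g (cargo aircraft limit, Group H-6) — over the limit.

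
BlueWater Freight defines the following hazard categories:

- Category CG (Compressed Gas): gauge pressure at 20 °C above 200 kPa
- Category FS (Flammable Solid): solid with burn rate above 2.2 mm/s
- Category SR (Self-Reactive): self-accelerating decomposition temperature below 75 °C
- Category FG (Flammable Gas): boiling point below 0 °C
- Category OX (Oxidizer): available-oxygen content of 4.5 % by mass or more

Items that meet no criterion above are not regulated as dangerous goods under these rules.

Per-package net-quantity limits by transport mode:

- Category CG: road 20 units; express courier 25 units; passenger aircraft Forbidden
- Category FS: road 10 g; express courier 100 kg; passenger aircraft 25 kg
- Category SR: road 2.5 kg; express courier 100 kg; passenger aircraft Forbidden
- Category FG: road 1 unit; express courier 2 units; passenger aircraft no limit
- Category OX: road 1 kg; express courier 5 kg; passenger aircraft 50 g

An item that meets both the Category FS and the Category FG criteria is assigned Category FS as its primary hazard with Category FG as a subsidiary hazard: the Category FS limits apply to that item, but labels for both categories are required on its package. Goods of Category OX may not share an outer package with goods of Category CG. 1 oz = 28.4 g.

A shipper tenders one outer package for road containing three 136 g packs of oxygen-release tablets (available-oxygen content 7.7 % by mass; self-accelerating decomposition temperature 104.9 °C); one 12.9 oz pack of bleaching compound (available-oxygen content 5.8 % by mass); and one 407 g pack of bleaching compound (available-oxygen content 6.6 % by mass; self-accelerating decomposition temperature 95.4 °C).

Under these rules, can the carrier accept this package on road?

Oxygen-release tablets: available-oxygen content 7.7 % by mass ≥ 4.5 % by mass → Category OX (Oxidizer).
Bleaching compound: available-oxygen content 5.8 % by mass ≥ 4.5 % by mass → Category OX (Oxidizer).
With available-oxygen content 6.6 % by mass (≥ 4.5 % by mass), the bleaching compound falls in Category OX.
Category OX net quantity: (three 136 g packs = 408 g) + (one 12.9 oz pack = 366.36 g) + 407 g = 1181.36 g.
1181.36 g > 1 kg (road limit, Category OX) — over the limit.

No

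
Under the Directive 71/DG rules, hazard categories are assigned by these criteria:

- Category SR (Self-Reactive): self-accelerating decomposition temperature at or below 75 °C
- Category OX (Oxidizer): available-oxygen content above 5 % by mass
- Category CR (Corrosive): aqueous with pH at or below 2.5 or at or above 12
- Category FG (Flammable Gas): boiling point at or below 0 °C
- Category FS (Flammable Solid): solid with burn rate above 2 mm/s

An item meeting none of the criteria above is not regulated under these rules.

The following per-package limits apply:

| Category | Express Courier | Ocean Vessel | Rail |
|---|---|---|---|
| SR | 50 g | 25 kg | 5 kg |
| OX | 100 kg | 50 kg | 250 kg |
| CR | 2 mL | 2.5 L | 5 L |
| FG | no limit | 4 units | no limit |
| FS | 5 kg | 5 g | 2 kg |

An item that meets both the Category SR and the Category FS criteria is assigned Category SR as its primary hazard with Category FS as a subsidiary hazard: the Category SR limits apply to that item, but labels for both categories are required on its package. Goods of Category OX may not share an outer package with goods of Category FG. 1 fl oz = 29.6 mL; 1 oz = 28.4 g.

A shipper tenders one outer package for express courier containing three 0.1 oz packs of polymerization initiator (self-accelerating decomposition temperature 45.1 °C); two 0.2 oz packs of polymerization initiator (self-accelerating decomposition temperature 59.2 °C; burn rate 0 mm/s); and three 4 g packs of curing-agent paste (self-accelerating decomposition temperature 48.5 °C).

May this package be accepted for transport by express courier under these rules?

With self-accelerating decomposition temperature 45.1 °C (≤ 75 °C), the polymerization initiator falls in Category SR.
Self-accelerating decomposition temperature 59.2 °C meets the Category SR criterion (Self-Reactive), so the polymerization initiator is Category SR.
The curing-agent paste has self-accelerating decomposition temperature 48.5 °C, which is ≤ 75 °C, so it is Category SR (Self-Reactive).
Category SR net quantity: (three 0.1 oz packs = 8.52 g) + (two 0.2 oz packs = 11.36 g) + (three 4 g packs = 12 g) = 31.88 g.
31.88 g is within the express courier limit of 50 g for Category SR.

Yes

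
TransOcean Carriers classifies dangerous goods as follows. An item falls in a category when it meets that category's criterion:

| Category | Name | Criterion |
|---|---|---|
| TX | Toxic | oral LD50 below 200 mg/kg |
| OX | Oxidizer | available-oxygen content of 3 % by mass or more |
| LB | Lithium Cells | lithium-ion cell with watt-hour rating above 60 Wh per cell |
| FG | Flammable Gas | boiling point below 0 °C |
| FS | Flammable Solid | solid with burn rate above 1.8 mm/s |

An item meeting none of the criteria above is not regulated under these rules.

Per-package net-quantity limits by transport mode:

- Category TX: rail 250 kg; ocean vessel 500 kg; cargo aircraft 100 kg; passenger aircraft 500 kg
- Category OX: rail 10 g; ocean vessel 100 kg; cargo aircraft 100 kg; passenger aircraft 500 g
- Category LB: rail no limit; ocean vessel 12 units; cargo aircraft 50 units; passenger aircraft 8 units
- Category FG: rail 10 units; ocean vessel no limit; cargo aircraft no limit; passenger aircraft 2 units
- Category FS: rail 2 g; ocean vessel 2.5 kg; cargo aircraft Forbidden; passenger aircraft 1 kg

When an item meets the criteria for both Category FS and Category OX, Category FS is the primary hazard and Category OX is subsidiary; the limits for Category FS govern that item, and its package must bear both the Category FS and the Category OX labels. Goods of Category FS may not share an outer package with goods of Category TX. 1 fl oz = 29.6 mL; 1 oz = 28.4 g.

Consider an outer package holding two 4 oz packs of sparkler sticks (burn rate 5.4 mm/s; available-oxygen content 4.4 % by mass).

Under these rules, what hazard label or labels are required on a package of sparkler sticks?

Sparkler sticks: burn rate 5.4 mm/s > 1.8 mm/s → Category FS (Flammable Solid).
With available-oxygen content 4.4 % by mass (≥ 3 % by mass), the sparkler sticks fall in Category OX.
By the precedence rule Category FS is primary and Category OX is subsidiary, and that rule requires both labels on the package.

Category FS and OX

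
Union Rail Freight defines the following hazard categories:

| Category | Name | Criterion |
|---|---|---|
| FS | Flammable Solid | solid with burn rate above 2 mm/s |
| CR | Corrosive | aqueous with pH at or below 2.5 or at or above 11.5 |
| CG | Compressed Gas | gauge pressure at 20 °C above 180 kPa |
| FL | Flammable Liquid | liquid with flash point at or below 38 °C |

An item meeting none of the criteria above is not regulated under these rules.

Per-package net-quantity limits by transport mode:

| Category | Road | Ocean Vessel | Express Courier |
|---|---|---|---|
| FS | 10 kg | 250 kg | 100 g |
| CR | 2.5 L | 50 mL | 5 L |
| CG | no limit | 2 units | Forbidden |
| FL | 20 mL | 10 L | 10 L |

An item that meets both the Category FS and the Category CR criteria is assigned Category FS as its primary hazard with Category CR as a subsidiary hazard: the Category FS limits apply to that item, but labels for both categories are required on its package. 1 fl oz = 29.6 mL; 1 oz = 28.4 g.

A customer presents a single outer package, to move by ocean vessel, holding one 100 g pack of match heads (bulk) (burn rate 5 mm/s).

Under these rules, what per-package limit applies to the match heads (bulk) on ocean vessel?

250 kg

Match heads (bulk): burn rate 5 mm/s > 2 mm/s → Category FS (Flammable Solid).
The ocean vessel limit for Category FS is 250 kg.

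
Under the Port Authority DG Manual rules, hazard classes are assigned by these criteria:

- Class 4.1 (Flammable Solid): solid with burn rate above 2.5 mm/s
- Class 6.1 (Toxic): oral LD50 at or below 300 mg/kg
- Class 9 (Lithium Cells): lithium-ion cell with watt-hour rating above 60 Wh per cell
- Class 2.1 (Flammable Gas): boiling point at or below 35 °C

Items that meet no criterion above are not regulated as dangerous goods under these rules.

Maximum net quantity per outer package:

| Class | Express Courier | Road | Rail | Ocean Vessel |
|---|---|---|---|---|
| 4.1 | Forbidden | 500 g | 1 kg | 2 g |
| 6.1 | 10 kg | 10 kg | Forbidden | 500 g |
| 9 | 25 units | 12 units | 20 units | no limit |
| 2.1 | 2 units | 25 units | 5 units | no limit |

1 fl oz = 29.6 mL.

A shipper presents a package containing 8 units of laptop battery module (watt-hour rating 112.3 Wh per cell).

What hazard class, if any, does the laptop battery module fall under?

Laptop battery module: watt-hour rating 112.3 Wh per cell > 60 Wh per cell → Class 9 (Lithium Cells).

Class 9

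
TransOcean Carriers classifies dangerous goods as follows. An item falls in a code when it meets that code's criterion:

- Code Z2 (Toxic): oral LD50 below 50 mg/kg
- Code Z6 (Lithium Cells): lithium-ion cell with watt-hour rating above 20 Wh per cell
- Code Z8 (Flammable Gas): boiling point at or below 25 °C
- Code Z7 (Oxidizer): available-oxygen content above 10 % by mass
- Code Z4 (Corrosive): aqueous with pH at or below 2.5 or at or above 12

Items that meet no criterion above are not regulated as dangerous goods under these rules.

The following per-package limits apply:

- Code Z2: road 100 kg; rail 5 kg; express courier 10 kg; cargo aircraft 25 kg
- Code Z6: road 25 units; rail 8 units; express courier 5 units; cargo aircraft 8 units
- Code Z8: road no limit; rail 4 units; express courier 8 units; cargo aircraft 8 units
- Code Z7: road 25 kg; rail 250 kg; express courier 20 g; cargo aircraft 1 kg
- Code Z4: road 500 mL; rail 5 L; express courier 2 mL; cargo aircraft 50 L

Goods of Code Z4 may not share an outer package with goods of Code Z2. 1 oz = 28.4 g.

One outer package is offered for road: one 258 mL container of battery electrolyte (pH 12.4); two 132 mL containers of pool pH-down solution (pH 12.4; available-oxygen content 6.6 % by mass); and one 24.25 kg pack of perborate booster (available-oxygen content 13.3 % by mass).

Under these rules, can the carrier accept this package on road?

The battery electrolyte has pH 12.4, which is ≥ 12, so it is Code Z4 (Corrosive).
pH 12.4 meets the Code Z4 criterion (Corrosive), so the pool pH-down solution is Code Z4.
With available-oxygen content 13.3 % by mass (> 10 % by mass), the perborate booster falls in Code Z7.
Total Code Z4: 258 mL + (two 132 mL containers = 264 mL) = 522 mL.
522 mL > 500 mL (road limit, Code Z4) — over the limit.
Code Z7 quantity: 24.25 kg.
24.25 kg ≤ 25 kg (road limit, Code Z7) — within limit.
The segregation rule (Code Z4 with Code Z2) does not apply to Code Z4 with Code Z7.

No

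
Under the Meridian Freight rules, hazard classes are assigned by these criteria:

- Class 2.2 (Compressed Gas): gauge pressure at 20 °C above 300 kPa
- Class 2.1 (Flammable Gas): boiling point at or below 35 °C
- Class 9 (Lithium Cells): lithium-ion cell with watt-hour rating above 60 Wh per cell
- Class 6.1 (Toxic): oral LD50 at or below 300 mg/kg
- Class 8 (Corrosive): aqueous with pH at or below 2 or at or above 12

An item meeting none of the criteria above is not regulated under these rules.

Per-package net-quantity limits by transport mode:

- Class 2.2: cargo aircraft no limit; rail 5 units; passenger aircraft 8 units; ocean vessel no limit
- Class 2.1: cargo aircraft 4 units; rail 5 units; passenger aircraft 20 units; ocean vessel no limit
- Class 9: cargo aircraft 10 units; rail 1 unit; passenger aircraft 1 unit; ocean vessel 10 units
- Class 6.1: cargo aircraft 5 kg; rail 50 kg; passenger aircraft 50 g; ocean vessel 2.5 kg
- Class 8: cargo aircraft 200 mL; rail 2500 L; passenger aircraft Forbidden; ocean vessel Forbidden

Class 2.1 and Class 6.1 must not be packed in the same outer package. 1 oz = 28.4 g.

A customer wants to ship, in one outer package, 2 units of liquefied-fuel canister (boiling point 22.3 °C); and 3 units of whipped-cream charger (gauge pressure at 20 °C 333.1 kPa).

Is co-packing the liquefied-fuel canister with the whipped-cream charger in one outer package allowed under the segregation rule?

Yes

Boiling point 22.3 °C meets the Class 2.1 criterion (Flammable Gas), so the liquefied-fuel canister is Class 2.1.
The whipped-cream charger has gauge pressure at 20 °C 333.1 kPa, which is > 300 kPa, so it is Class 2.2 (Compressed Gas).
No segregation rule bars Class 2.1 with Class 2.2.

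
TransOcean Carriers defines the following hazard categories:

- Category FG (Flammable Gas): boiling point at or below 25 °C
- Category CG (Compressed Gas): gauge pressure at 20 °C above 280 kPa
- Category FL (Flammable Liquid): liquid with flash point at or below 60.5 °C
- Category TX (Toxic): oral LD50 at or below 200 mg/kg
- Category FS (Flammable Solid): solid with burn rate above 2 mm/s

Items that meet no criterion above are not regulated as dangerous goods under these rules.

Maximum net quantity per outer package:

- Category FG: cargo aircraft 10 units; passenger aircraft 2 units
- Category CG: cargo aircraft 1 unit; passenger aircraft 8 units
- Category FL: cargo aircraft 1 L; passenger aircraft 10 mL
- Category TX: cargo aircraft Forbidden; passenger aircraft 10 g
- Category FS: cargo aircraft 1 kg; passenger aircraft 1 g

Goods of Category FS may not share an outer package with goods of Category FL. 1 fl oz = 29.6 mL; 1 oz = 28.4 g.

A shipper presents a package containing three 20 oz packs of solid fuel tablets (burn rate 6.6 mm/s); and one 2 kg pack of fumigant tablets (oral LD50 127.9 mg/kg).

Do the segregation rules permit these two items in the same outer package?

Yes

With burn rate 6.6 mm/s (> 2 mm/s), the solid fuel tablets fall in Category FS.
Fumigant tablets: oral LD50 127.9 mg/kg ≤ 200 mg/kg → Category TX (Toxic).
No segregation rule bars Category FS with Category TX.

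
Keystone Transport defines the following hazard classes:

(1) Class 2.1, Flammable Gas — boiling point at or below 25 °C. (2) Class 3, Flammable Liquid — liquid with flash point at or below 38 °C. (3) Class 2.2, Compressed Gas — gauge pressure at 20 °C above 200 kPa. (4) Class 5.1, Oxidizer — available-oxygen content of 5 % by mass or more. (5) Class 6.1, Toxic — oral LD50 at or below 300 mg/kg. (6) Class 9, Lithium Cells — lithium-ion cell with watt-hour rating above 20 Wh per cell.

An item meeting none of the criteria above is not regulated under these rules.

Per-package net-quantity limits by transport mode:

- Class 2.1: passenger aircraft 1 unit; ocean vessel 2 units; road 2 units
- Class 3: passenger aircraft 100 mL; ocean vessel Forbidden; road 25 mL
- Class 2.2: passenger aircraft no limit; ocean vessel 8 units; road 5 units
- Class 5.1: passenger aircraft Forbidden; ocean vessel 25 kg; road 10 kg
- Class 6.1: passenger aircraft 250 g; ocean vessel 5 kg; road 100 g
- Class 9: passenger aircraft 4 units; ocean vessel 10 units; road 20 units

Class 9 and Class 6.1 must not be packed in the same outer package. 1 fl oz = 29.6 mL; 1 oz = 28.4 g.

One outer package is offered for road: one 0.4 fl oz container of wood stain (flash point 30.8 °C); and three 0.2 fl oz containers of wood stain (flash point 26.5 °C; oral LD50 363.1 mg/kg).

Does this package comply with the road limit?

No

The wood stain has flash point 30.8 °C, which is ≤ 38 °C, so it is Class 3 (Flammable Liquid).
With flash point 26.5 °C (≤ 38 °C), the wood stain falls in Class 3.
Class 3 net quantity: (one 0.4 fl oz container = 11.84 mL) + (three 0.2 fl oz containers = 17.76 mL) = 29.6 mL.
29.6 mL exceeds the road limit of 25 mL for Class 3.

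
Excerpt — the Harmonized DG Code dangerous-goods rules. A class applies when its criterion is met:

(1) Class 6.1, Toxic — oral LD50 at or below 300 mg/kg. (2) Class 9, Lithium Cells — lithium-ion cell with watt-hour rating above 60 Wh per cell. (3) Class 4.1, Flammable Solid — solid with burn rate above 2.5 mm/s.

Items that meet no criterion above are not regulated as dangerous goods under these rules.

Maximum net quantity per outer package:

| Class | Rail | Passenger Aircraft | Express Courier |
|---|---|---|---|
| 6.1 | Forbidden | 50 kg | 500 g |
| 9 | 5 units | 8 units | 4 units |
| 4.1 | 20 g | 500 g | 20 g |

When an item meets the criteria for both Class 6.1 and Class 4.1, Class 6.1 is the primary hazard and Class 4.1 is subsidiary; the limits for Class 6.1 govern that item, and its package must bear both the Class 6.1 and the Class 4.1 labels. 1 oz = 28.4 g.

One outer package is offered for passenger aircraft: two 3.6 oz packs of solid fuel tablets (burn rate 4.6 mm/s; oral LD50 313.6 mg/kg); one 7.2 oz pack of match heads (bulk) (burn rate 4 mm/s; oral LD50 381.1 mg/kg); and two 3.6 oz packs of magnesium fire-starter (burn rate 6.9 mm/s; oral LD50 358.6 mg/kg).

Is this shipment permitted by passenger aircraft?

With burn rate 4.6 mm/s (> 2.5 mm/s), the solid fuel tablets fall in Class 4.1.
Match heads (bulk): burn rate 4 mm/s > 2.5 mm/s → Class 4.1 (Flammable Solid).
Burn rate 6.9 mm/s meets the Class 4.1 criterion (Flammable Solid), so the magnesium fire-starter is Class 4.1.
Class 4.1 net quantity: (two 3.6 oz packs = 204.48 g) + (one 7.2 oz pack = 204.48 g) + (two 3.6 oz packs = 204.48 g) = 613.44 g.
613.44 g > 500 g (passenger aircraft limit, Class 4.1) — over the limit.

No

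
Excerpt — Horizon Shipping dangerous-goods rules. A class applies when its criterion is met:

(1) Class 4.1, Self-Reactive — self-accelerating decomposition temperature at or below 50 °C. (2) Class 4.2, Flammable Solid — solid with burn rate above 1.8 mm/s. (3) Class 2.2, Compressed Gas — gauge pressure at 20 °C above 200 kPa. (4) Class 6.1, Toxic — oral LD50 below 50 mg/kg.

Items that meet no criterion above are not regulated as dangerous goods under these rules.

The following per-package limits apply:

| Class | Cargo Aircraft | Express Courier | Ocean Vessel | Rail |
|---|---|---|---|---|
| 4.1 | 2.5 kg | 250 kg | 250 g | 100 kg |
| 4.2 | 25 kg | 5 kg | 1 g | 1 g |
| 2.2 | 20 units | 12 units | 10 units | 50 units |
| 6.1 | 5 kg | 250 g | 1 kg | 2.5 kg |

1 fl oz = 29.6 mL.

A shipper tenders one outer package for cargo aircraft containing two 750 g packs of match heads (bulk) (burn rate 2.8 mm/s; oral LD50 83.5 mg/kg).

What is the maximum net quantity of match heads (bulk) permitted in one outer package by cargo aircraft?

25 kg

Burn rate 2.8 mm/s meets the Class 4.2 criterion (Flammable Solid), so the match heads (bulk) are Class 4.2.
The cargo aircraft limit for Class 4.2 is 25 kg.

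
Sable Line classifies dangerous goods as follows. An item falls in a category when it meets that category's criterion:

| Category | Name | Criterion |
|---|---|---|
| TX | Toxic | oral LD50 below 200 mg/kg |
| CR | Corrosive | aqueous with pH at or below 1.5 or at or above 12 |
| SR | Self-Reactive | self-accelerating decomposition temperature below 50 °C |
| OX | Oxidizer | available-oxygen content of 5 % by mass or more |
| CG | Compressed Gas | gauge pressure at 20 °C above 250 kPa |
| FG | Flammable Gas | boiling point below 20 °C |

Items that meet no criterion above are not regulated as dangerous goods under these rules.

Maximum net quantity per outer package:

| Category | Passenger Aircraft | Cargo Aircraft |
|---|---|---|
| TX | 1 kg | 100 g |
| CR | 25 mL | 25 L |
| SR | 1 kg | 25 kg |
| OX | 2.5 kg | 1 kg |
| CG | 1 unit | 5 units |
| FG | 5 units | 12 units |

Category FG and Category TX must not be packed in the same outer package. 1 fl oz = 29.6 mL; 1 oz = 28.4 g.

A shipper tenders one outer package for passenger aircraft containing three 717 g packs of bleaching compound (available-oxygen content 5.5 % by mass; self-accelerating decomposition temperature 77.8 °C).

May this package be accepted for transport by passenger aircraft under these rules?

Yes

With available-oxygen content 5.5 % by mass (≥ 5 % by mass), the bleaching compound falls in Category OX.
Category OX quantity: three 717 g packs = 2.151 kg.
2.151 kg is within the passenger aircraft limit of 2.5 kg for Category OX.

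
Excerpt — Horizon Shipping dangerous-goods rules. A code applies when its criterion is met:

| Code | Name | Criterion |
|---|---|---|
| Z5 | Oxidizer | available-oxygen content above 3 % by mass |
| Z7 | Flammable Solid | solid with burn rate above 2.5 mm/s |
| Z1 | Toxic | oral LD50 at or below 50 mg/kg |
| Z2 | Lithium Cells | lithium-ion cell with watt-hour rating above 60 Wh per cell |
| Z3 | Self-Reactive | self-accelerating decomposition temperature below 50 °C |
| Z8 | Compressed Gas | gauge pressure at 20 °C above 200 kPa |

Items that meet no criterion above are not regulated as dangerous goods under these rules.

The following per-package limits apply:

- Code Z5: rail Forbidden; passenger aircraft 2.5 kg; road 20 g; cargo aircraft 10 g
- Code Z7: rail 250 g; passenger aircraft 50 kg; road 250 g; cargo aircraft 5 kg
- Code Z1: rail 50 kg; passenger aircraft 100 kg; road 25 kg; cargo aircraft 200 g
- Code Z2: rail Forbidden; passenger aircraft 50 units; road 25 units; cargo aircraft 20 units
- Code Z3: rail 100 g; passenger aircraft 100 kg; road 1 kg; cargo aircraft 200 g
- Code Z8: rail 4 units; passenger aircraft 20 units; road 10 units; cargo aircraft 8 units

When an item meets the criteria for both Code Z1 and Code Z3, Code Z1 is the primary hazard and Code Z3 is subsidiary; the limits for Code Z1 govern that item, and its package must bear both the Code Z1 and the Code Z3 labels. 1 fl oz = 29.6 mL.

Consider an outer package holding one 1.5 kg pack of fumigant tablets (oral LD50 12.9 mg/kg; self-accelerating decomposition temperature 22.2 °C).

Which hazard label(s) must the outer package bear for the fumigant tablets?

Fumigant tablets: oral LD50 12.9 mg/kg ≤ 50 mg/kg → Code Z1 (Toxic).
With self-accelerating decomposition temperature 22.2 °C (< 50 °C), the fumigant tablets fall in Code Z3.
By the precedence rule Code Z1 is primary and Code Z3 is subsidiary, and that rule requires both labels on the package.

Code Z1 and Z3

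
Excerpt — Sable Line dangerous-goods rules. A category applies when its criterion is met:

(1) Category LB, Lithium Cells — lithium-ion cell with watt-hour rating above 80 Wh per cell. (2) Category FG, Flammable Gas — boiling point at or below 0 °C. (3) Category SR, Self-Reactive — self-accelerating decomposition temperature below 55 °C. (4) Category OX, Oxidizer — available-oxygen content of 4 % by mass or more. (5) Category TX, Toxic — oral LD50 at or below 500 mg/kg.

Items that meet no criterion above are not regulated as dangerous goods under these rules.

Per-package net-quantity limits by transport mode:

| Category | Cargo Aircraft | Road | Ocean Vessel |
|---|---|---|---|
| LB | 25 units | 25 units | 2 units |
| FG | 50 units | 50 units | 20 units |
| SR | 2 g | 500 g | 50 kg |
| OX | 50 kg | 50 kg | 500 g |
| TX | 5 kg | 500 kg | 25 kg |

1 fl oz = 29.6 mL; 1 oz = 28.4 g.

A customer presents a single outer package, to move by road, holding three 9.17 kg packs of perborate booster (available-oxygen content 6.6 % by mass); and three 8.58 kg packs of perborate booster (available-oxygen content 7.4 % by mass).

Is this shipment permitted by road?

No

Available-oxygen content 6.6 % by mass meets the Category OX criterion (Oxidizer), so the perborate booster is Category OX.
Available-oxygen content 7.4 % by mass meets the Category OX criterion (Oxidizer), so the perborate booster is Category OX.
Total Category OX: (three 9.17 kg packs = 27.51 kg) + (three 8.58 kg packs = 25.74 kg) = 53.25 kg.
53.25 kg exceeds the road limit of 50 kg for Category OX.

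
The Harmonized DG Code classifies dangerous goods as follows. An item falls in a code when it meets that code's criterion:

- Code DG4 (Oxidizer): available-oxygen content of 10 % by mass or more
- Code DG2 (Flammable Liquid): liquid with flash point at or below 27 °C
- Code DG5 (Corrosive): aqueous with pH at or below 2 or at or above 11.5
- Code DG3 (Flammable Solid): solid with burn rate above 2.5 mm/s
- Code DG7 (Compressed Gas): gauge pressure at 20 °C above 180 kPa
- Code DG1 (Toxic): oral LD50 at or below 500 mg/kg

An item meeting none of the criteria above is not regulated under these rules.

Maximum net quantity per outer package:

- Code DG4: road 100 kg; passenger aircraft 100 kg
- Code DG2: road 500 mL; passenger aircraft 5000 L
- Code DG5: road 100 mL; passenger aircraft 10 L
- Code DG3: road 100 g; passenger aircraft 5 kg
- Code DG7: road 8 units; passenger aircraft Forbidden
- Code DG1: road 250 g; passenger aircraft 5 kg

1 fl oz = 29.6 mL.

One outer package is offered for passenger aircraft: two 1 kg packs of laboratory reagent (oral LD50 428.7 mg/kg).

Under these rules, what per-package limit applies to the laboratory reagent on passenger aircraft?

With oral LD50 428.7 mg/kg (≤ 500 mg/kg), the laboratory reagent falls in Code DG1.
The passenger aircraft limit for Code DG1 is 5 kg.

5 kg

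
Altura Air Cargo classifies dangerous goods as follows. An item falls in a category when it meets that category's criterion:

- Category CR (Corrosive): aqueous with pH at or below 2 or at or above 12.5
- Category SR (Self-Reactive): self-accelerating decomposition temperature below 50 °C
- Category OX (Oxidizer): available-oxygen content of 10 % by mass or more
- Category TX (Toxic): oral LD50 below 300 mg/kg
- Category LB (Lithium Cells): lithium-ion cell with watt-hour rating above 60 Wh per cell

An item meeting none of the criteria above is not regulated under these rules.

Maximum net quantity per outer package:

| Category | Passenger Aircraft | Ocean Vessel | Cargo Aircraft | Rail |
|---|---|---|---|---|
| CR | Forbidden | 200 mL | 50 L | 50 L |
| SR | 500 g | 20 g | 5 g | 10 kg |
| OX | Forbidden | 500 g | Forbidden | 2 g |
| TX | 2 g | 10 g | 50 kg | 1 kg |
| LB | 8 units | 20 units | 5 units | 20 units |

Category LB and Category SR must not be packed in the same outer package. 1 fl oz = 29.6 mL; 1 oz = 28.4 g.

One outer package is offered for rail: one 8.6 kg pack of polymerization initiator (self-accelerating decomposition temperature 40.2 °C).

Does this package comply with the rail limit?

Yes

Self-accelerating decomposition temperature 40.2 °C meets the Category SR criterion (Self-Reactive), so the polymerization initiator is Category SR.
Category SR quantity: 8.6 kg.
8.6 kg is within the rail limit of 10 kg for Category SR.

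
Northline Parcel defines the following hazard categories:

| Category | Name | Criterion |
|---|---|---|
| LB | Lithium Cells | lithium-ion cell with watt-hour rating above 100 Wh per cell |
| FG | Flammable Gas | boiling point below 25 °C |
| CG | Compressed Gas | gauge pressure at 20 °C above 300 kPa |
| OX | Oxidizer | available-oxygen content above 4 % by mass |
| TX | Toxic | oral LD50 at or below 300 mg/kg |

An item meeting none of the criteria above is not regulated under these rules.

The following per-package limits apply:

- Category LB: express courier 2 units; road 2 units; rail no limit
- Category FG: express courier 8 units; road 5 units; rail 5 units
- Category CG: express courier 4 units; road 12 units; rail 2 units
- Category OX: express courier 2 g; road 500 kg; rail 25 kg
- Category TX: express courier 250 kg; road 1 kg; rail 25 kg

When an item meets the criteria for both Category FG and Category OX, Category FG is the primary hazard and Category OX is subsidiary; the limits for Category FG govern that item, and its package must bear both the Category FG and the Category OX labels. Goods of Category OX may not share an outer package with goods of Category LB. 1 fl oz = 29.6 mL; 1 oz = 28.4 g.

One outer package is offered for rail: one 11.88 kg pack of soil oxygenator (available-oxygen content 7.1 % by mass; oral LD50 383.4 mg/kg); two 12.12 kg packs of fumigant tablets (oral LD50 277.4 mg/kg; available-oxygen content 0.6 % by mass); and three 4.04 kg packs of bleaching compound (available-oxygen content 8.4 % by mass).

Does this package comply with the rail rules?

With available-oxygen content 7.1 % by mass (> 4 % by mass), the soil oxygenator falls in Category OX.
Oral LD50 277.4 mg/kg meets the Category TX criterion (Toxic), so the fumigant tablets are Category TX.
Bleaching compound: available-oxygen content 8.4 % by mass > 4 % by mass → Category OX (Oxidizer).
Total Category OX: 11.88 kg + (three 4.04 kg packs = 12.12 kg) = 24 kg.
24 kg ≤ 25 kg (rail limit, Category OX) — within limit.
Category TX quantity: two 12.12 kg packs = 24.24 kg.
24.24 kg ≤ 25 kg (rail limit, Category TX) — within limit.
The segregation rule (Category OX with Category LB) does not apply to Category OX with Category TX.
Every hazard category is within its rail limit and no segregation rule is violated.

Yes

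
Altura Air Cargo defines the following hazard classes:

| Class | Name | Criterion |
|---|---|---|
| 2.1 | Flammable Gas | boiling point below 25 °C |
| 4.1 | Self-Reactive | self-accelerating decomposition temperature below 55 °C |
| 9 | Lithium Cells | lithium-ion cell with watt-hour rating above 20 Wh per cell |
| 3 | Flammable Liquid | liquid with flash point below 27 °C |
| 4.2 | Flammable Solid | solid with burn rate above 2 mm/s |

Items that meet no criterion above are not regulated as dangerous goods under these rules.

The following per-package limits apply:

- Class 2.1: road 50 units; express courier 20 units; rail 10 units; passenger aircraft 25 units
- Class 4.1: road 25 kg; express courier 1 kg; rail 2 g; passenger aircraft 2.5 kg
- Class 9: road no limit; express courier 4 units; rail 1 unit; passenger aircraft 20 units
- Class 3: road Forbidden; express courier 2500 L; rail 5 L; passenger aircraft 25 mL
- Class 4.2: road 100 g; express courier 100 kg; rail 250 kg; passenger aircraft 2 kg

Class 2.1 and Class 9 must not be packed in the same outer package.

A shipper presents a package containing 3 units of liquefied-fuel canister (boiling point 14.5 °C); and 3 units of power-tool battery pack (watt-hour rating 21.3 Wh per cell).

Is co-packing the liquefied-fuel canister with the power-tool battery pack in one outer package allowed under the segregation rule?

No

With boiling point 14.5 °C (< 25 °C), the liquefied-fuel canister falls in Class 2.1.
Power-tool battery pack: watt-hour rating 21.3 Wh per cell > 20 Wh per cell → Class 9 (Lithium Cells).
Class 2.1 and Class 9 may not share an outer package.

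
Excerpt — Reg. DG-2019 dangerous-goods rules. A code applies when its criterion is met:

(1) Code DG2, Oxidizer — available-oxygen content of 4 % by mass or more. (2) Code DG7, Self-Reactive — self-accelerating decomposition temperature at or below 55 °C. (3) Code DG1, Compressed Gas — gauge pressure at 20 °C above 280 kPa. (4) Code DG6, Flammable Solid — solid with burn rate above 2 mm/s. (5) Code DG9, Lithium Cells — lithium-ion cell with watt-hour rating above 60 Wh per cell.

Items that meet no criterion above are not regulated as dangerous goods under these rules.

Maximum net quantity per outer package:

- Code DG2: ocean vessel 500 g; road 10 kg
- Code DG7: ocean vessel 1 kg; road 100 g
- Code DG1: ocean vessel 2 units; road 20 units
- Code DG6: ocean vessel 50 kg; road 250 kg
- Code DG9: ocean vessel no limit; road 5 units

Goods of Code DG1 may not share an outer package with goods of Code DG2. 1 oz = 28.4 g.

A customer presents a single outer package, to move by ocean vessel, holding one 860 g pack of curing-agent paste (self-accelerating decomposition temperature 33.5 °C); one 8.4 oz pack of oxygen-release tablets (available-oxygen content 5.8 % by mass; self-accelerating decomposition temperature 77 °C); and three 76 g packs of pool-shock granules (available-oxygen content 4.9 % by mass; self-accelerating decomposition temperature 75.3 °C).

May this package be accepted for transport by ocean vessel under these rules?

Self-accelerating decomposition temperature 33.5 °C meets the Code DG7 criterion (Self-Reactive), so the curing-agent paste is Code DG7.
The oxygen-release tablets have available-oxygen content 5.8 % by mass, which is ≥ 4 % by mass, so they are Code DG2 (Oxidizer).
Available-oxygen content 4.9 % by mass meets the Code DG2 criterion (Oxidizer), so the pool-shock granules are Code DG2.
Code DG7 quantity: 860 g.
860 g ≤ 1 kg (ocean vessel limit, Code DG7) — within limit.
Total Code DG2: (one 8.4 oz pack = 238.56 g) + (three 76 g packs = 228 g) = 466.56 g.
That is within the Code DG2 ocean vessel limit of 500 g.
The segregation rule (Code DG1 with Code DG2) does not apply to Code DG7 with Code DG2.
Every hazard code is within its ocean vessel limit and no segregation rule is violated.

Yes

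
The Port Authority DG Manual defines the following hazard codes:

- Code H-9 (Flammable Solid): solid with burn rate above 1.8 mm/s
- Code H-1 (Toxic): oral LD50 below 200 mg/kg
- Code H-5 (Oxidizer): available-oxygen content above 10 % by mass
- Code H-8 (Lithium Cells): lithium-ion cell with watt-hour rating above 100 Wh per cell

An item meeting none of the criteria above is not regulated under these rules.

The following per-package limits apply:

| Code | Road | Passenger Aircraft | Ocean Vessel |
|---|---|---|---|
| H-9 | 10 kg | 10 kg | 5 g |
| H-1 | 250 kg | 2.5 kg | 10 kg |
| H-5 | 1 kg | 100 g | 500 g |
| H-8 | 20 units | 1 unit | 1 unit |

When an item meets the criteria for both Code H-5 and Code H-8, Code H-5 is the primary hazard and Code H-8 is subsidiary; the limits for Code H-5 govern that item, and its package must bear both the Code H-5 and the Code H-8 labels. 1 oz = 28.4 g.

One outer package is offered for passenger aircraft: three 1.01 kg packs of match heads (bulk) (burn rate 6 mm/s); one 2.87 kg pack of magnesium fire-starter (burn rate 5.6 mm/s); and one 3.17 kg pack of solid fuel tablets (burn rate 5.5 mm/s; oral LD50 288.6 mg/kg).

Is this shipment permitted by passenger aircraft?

With burn rate 6 mm/s (> 1.8 mm/s), the match heads (bulk) fall in Code H-9.
Burn rate 5.6 mm/s meets the Code H-9 criterion (Flammable Solid), so the magnesium fire-starter is Code H-9.
The solid fuel tablets have burn rate 5.5 mm/s, which is > 1.8 mm/s, so they are Code H-9 (Flammable Solid).
Code H-9 net quantity: (three 1.01 kg packs = 3.03 kg) + 2.87 kg + 3.17 kg = 9.07 kg.
9.07 kg is within the passenger aircraft limit of 10 kg for Code H-9.

Yes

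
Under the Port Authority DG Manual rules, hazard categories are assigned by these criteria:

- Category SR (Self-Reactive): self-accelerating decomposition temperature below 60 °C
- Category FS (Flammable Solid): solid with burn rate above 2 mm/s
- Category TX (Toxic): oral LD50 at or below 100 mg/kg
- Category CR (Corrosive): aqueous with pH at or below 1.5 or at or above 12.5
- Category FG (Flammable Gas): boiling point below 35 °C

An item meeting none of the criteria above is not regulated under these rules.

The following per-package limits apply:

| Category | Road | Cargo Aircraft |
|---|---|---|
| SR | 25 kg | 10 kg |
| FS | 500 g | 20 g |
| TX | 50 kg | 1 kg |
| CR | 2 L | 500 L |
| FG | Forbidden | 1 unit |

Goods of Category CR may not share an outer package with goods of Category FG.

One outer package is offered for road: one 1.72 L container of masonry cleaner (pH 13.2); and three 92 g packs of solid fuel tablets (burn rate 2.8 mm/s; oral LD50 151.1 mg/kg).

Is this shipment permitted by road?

pH 13.2 meets the Category CR criterion (Corrosive), so the masonry cleaner is Category CR.
Solid fuel tablets: burn rate 2.8 mm/s > 2 mm/s → Category FS (Flammable Solid).
Category CR quantity: 1.72 L.
1.72 L is within the road limit of 2 L for Category CR.
Category FS quantity: three 92 g packs = 276 g.
That is within the Category FS road limit of 500 g.
The segregation rule (Category CR with Category FG) does not apply to Category CR with Category FS.
Every hazard category is within its road limit and no segregation rule is violated.

Yes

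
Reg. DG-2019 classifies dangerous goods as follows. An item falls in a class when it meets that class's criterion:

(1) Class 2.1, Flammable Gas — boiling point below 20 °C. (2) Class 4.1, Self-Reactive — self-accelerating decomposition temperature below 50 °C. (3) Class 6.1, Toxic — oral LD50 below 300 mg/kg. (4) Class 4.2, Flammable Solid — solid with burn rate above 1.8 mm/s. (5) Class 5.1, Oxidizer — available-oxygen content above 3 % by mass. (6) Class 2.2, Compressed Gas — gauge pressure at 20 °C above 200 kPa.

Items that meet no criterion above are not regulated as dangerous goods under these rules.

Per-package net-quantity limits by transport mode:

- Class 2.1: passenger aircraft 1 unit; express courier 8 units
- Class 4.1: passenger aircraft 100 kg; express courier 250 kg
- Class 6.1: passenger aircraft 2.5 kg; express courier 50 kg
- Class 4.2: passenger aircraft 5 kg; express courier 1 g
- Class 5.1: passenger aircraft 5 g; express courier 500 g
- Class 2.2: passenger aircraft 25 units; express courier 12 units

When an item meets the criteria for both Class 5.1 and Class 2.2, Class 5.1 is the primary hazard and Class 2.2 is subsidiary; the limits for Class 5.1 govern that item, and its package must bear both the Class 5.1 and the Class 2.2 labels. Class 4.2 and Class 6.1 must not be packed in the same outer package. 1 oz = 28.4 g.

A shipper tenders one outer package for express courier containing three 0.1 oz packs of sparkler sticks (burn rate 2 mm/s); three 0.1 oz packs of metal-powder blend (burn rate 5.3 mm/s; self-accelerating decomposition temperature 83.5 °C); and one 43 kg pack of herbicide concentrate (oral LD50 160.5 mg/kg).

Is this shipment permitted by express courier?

Burn rate 2 mm/s meets the Class 4.2 criterion (Flammable Solid), so the sparkler sticks are Class 4.2.
With burn rate 5.3 mm/s (> 1.8 mm/s), the metal-powder blend falls in Class 4.2.
Oral LD50 160.5 mg/kg meets the Class 6.1 criterion (Toxic), so the herbicide concentrate is Class 6.1.
Total Class 4.2: (three 0.1 oz packs = 8.52 g) + (three 0.1 oz packs = 8.52 g) = 17.04 g.
That exceeds the Class 4.2 express courier limit of 1 g.
Class 6.1 quantity: 43 kg.
That is within the Class 6.1 express courier limit of 50 kg.
Class 4.2 and Class 6.1 may not share an outer package.

No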